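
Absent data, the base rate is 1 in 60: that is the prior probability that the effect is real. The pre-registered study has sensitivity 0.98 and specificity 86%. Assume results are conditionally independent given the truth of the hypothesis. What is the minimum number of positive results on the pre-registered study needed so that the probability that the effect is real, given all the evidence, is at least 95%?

4

Prior odds: (1/60) ÷ (59/60) = 1/59.
False-positive rate = 1 − 0.86 = 0.14; likelihood ratio of a positive = 0.98/0.14 = 7.
Target posterior odds = 0.95/0.05 = 19.
Require 7ⁿ ≥ 19 ÷ (1/59) = 1121.
7³ = 343 falls short of 1121 but 7⁴ = 2401 reaches it, so n = 4.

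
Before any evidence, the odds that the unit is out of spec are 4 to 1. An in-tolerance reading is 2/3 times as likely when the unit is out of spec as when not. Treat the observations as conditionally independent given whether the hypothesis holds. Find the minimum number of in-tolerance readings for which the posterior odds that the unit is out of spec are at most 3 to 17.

Prior odds = 4.
Likelihood ratio per in-tolerance reading = 2/3.
Target odds = 3/17.
Require (2/3)ⁿ ≤ 3/17 ÷ 4 = 3/68.
(2/3)⁷ = 128/2187 is still above 3/68 but (2/3)⁸ = 256/6561 is at or below it, so n = 8.

8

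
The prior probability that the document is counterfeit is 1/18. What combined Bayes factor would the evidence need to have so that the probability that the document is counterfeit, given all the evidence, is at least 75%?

Prior odds = (1/18)/(17/18) = 1/17.
Target odds = 0.75/0.25 = 3.
Required Bayes factor = 3 ÷ (1/17) = 51.

51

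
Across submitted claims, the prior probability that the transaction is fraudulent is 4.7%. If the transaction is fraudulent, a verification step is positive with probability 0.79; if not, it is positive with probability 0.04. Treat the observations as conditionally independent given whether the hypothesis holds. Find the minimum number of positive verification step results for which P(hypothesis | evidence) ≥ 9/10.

2

Prior odds: 0.047 ÷ 0.953 = 47/953.
Likelihood ratio of a positive = 0.79/0.04 = 19.75.
Target odds: 0.9 ÷ 0.1 = 9.
Need (47/953) × 19.75ⁿ ≥ 9, i.e. 19.75ⁿ ≥ 8577/47.
19.75¹ = 19.75 falls short of 8577/47 but 19.75² = 390.0625 reaches it, so n = 2.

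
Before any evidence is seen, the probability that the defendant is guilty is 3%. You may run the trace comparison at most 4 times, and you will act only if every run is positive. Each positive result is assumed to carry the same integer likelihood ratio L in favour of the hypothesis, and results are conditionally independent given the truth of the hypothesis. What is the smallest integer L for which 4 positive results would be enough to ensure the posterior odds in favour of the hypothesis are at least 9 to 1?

5

Prior odds = 0.03/0.97 = 3/97.
Target odds = 9.
Need L⁴ ≥ 9 ÷ (3/97) = 291.
4⁴ = 256 < 291 ≤ 625 = 5⁴, so L = 5.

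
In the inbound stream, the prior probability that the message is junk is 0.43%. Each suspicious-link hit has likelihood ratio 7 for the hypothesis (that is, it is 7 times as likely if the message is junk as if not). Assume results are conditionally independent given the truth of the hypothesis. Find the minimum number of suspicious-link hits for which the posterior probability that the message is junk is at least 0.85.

4

Prior odds = 0.0043/0.9957 = 43/9957.
Likelihood ratio per suspicious-link hit = 7.
Target odds: 0.85 ÷ 0.15 = 17/3.
Require 7ⁿ ≥ 17/3 ÷ (43/9957) = 56423/43.
7³ = 343 falls short of 56423/43 but 7⁴ = 2401 reaches it, so n = 4.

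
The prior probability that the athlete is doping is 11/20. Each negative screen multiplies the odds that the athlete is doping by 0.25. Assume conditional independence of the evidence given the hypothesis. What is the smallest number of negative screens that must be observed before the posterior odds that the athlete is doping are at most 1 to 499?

5

Prior odds = 0.55/0.45 = 11/9.
Likelihood ratio per negative screen = 0.25.
Target odds = 1/499.
Require 0.25ⁿ ≤ 1/499 ÷ (11/9) = 9/5489.
0.25⁴ = 0.00390625 is still above 9/5489 but 0.25⁵ = 1/1024 is at or below it, so n = 5.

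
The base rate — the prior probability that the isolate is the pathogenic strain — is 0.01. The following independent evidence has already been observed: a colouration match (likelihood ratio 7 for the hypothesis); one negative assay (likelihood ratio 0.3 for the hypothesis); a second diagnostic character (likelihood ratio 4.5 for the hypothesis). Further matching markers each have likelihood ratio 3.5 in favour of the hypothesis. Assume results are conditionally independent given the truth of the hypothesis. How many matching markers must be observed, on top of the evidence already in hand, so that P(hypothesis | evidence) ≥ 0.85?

Prior odds = 0.01/0.99 = 1/99.
Combined Bayes factor of the evidence already in hand = 7 × 0.3 × 4.5 = 9.45.
Odds after that evidence = (1/99) × 9.45 = 21/220.
Target odds = 0.85/0.15 = 17/3.
Need 3.5ⁿ ≥ 17/3 ÷ (21/220) = 3740/63.
3.5³ = 42.875 falls short of 3740/63 but 3.5⁴ = 150.0625 reaches it, so n = 4.

4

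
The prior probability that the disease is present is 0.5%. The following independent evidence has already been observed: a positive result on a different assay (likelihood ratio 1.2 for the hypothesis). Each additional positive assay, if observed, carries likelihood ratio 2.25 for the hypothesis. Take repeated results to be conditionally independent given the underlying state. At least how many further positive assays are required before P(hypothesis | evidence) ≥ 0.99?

Prior odds = 0.005/0.995 = 1/199.
Bayes factor of the evidence already in hand = 1.2.
Odds after that evidence = (1/199) × 1.2 = 6/995.
Target odds = 0.99/0.01 = 99.
Need 2.25ⁿ ≥ 99 ÷ (6/995) = 16417.5.
2.25¹¹ ≈7481.83 falls short of 16417.5 but 2.25¹² ≈16834.1 reaches it, so n = 12.

12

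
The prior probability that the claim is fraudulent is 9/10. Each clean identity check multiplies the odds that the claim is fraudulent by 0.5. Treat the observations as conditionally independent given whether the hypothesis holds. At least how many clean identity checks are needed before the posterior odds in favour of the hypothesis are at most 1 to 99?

Prior odds = 0.9/0.1 = 9.
Likelihood ratio per clean identity check = 0.5.
Target odds = 1/99.
Need 9 × 0.5ⁿ ≤ 1/99, i.e. 0.5ⁿ ≤ 1/891.
0.5⁹ = 0.001953125 is still above 1/891 but 0.5¹⁰ = 1/1024 is at or below it, so n = 10.

10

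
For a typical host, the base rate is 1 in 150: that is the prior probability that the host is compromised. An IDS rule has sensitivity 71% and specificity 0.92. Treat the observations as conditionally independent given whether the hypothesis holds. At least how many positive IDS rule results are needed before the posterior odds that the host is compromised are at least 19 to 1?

4

Prior odds: (1/150) ÷ (149/150) = 1/149.
False-positive rate = 1 − 0.92 = 0.08; likelihood ratio of a positive = 0.71/0.08 = 8.875.
Target odds = 19.
Need (1/149) × 8.875ⁿ ≥ 19, i.e. 8.875ⁿ ≥ 2831.
8.875³ = 357911/512 falls short of 2831 but 8.875⁴ = 25411681/4096 reaches it, so n = 4.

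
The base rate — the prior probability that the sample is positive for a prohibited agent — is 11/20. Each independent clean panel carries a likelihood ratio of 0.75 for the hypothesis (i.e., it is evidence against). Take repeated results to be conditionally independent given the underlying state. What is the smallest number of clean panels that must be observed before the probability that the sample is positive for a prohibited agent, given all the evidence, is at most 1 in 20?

Prior odds: 0.55 ÷ 0.45 = 11/9.
Likelihood ratio per clean panel = 0.75.
Target posterior odds = 0.05/0.95 = 1/19.
Need (11/9) × 0.75ⁿ ≤ 1/19, i.e. 0.75ⁿ ≤ 9/209.
0.75¹⁰ = 59049/1048576 is still above 9/209 but 0.75¹¹ = 177147/4194304 is at or below it, so n = 11.

11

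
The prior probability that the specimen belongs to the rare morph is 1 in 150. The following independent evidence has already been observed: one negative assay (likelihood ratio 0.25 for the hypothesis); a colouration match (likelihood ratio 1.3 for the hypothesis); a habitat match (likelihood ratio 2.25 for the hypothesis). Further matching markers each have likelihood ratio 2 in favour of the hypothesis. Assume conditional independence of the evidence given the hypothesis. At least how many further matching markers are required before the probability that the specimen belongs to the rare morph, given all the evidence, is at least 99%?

Prior odds = (1/150)/(149/150) = 1/149.
Combined Bayes factor of the evidence already in hand = 0.25 × 1.3 × 2.25 = 0.73125.
Odds after that evidence = (1/149) × 0.73125 = 117/23840.
Target odds = 0.99/0.01 = 99.
Need 2ⁿ ≥ 99 ÷ (117/23840) = 262240/13.
2¹⁴ = 16384 falls short of 262240/13 but 2¹⁵ = 32768 reaches it, so n = 15.

15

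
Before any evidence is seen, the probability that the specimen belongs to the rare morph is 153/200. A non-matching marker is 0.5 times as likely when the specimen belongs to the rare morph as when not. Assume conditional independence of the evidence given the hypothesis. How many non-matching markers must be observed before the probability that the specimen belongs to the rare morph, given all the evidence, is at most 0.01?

9

Prior odds: 0.765 ÷ 0.235 = 153/47.
Likelihood ratio per non-matching marker = 0.5.
Target posterior odds = 0.01/0.99 = 1/99.
Require 0.5ⁿ ≤ 1/99 ÷ (153/47) = 47/15147.
0.5⁸ = 0.00390625 is still above 47/15147 but 0.5⁹ = 0.001953125 is at or below it, so n = 9.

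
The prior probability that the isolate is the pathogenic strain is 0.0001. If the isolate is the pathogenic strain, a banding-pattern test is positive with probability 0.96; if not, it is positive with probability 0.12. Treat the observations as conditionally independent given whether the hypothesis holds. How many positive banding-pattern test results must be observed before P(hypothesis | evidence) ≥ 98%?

Prior odds: 0.0001 ÷ 0.9999 = 1/9999.
Likelihood ratio of a positive = 0.96/0.12 = 8.
Target posterior odds = 0.98/0.02 = 49.
Require 8ⁿ ≥ 49 ÷ (1/9999) = 489951.
8⁶ = 262144 falls short of 489951 but 8⁷ = 2097152 reaches it, so n = 7.

7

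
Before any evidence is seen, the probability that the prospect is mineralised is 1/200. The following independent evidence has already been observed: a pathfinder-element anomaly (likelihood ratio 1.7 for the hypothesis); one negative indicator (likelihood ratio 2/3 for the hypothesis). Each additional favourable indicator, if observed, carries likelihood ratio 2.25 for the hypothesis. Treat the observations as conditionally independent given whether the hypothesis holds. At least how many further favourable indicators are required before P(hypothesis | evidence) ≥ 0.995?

Prior odds = 0.005/0.995 = 1/199.
Combined Bayes factor of the evidence already in hand = 1.7 × (2/3) = 17/15.
Odds after that evidence = (1/199) × 17/15 = 17/2985.
Target odds = 0.995/0.005 = 199.
Need 2.25ⁿ ≥ 199 ÷ (17/2985) = 594015/17.
2.25¹² ≈16834.1 falls short of 594015/17 but 2.25¹³ ≈37876.8 reaches it, so n = 13.

13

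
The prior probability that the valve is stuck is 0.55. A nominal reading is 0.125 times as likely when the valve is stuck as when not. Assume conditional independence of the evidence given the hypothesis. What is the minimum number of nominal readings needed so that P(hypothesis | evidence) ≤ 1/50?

2

Prior odds = 0.55/0.45 = 11/9.
Likelihood ratio per nominal reading = 0.125.
Target odds: 0.02 ÷ 0.98 = 1/49.
Require 0.125ⁿ ≤ 1/49 ÷ (11/9) = 9/539.
0.125¹ = 0.125 is still above 9/539 but 0.125² = 0.015625 is at or below it, so n = 2.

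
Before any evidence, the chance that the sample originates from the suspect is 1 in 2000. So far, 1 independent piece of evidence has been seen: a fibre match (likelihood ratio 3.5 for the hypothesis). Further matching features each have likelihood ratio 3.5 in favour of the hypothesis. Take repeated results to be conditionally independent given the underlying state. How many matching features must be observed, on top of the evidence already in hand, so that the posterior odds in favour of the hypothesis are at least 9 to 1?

7

Prior odds = 0.0005/0.9995 = 1/1999.
Bayes factor of the evidence already in hand = 3.5.
Odds after that evidence = (1/1999) × 3.5 = 7/3998.
Target odds = 9.
Need 3.5ⁿ ≥ 9 ÷ (7/3998) = 35982/7.
3.5⁶ = 1838.265625 falls short of 35982/7 but 3.5⁷ = 823543/128 reaches it, so n = 7.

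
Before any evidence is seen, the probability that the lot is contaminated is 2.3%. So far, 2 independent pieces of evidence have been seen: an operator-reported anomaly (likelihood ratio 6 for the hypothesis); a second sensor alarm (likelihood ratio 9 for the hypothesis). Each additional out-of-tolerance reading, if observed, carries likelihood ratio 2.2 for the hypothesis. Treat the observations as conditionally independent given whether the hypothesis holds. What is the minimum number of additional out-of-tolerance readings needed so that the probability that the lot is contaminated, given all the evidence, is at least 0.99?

6

Prior odds = 0.023/0.977 = 23/977.
Combined Bayes factor of the evidence already in hand = 6 × 9 = 54.
Odds after that evidence = (23/977) × 54 = 1242/977.
Target odds = 0.99/0.01 = 99.
Need 2.2ⁿ ≥ 99 ÷ (1242/977) = 10747/138.
2.2⁵ = 51.53632 falls short of 10747/138 but 2.2⁶ = 1771561/15625 reaches it, so n = 6.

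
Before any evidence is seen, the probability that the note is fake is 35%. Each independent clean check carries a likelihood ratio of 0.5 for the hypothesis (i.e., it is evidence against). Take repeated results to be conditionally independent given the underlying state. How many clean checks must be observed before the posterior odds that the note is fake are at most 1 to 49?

Prior odds = 0.35/0.65 = 7/13.
Likelihood ratio per clean check = 0.5.
Target odds = 1/49.
Require 0.5ⁿ ≤ 1/49 ÷ (7/13) = 13/343.
0.5⁴ = 0.0625 is still above 13/343 but 0.5⁵ = 0.03125 is at or below it, so n = 5.

5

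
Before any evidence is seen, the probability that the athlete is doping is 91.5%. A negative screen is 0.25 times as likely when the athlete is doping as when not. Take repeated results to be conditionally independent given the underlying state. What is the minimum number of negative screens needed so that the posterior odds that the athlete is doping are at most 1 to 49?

Prior odds = 0.915/0.085 = 183/17.
Likelihood ratio per negative screen = 0.25.
Target odds = 1/49.
Require 0.25ⁿ ≤ 1/49 ÷ (183/17) = 17/8967.
0.25⁴ = 0.00390625 is still above 17/8967 but 0.25⁵ = 1/1024 is at or below it, so n = 5.

5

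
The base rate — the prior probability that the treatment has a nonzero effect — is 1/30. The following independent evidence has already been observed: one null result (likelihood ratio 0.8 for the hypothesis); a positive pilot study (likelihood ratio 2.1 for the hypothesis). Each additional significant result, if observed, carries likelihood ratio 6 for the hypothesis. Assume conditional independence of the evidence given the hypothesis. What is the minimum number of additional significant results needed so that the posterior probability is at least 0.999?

6

Prior odds = (1/30)/(29/30) = 1/29.
Combined Bayes factor of the evidence already in hand = 0.8 × 2.1 = 1.68.
Odds after that evidence = (1/29) × 1.68 = 42/725.
Target odds = 0.999/0.001 = 999.
Need 6ⁿ ≥ 999 ÷ (42/725) = 241425/14.
6⁵ = 7776 falls short of 241425/14 but 6⁶ = 46656 reaches it, so n = 6.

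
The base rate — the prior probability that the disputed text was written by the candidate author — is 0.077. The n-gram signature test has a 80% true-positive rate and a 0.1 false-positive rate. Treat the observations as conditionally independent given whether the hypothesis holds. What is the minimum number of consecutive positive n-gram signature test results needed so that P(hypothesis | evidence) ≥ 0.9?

3

Prior odds: 0.077 ÷ 0.923 = 77/923.
Likelihood ratio of a positive result = 0.8/0.1 = 8.
Target odds: 0.9 ÷ 0.1 = 9.
Require 8ⁿ ≥ 9 ÷ (77/923) = 8307/77.
8² = 64 falls short of 8307/77 but 8³ = 512 reaches it, so n = 3.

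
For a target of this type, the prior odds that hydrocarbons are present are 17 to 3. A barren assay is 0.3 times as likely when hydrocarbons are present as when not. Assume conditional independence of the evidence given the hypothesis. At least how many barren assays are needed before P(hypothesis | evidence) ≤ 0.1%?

Prior odds = 17/3.
Likelihood ratio per barren assay = 0.3.
Target posterior odds = 0.001/0.999 = 1/999.
Need (17/3) × 0.3ⁿ ≤ 1/999, i.e. 0.3ⁿ ≤ 1/5661.
0.3⁷ = 2187/10000000 is still above 1/5661 but 0.3⁸ = 6561/100000000 is at or below it, so n = 8.

8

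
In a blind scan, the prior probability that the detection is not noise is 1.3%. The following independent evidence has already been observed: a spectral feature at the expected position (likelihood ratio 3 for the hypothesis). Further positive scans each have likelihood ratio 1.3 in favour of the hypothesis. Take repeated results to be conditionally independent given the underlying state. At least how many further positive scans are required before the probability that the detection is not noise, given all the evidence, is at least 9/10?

21

Prior odds = 0.013/0.987 = 13/987.
Bayes factor of the evidence already in hand = 3.
Odds after that evidence = (13/987) × 3 = 13/329.
Target odds = 0.9/0.1 = 9.
Need 1.3ⁿ ≥ 9 ÷ (13/329) = 2961/13.
1.3²⁰ ≈190.05 falls short of 2961/13 but 1.3²¹ ≈247.065 reaches it, so n = 21.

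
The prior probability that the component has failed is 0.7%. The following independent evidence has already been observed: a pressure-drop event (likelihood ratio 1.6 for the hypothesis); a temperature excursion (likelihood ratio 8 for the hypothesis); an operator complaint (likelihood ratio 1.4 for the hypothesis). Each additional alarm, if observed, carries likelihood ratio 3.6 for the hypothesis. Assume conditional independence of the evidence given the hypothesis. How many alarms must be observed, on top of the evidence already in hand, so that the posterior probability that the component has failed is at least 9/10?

4

Prior odds = 0.007/0.993 = 7/993.
Combined Bayes factor of the evidence already in hand = 1.6 × 8 × 1.4 = 17.92.
Odds after that evidence = (7/993) × 17.92 = 3136/24825.
Target odds = 0.9/0.1 = 9.
Need 3.6ⁿ ≥ 9 ÷ (3136/24825) = 223425/3136.
3.6³ = 46.656 falls short of 223425/3136 but 3.6⁴ = 167.9616 reaches it, so n = 4.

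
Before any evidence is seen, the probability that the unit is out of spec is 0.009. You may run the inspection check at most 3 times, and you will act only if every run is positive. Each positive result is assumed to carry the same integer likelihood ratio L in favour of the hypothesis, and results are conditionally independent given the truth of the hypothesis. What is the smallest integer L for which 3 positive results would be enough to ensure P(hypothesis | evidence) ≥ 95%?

13

Prior odds = 0.009/0.991 = 9/991.
Target odds = 0.95/0.05 = 19.
Need L³ ≥ 19 ÷ (9/991) = 18829/9.
12³ = 1728 < 18829/9 ≤ 2197 = 13³, so L = 13.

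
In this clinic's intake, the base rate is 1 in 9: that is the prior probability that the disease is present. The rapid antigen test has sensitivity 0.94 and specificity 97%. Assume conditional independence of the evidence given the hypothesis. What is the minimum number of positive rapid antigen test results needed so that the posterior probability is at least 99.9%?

3

Prior odds = (1/9)/(8/9) = 0.125.
False-positive rate = 1 − 0.97 = 0.03; likelihood ratio of a positive = 0.94/0.03 = 94/3.
Target posterior odds = 0.999/0.001 = 999.
Require (94/3)ⁿ ≥ 999 ÷ 0.125 = 7992.
(94/3)² = 8836/9 falls short of 7992 but (94/3)³ = 830584/27 reaches it, so n = 3.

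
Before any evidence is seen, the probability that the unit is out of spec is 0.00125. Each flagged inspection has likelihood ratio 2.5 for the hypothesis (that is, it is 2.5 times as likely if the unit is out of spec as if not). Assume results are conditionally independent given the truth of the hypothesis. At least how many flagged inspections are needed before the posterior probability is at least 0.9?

10

Prior odds: 0.00125 ÷ 0.99875 = 1/799.
Likelihood ratio per flagged inspection = 2.5.
Target odds: 0.9 ÷ 0.1 = 9.
Need (1/799) × 2.5ⁿ ≥ 9, i.e. 2.5ⁿ ≥ 7191.
2.5⁹ = 1953125/512 falls short of 7191 but 2.5¹⁰ = 9765625/1024 reaches it, so n = 10.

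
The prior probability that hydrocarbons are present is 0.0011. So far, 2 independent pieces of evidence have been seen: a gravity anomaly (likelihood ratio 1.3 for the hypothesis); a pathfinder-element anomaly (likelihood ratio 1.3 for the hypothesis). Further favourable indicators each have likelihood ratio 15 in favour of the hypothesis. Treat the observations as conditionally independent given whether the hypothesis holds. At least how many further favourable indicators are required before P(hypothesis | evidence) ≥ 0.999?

5

Prior odds = 0.0011/0.9989 = 11/9989.
Combined Bayes factor of the evidence already in hand = 1.3 × 1.3 = 1.69.
Odds after that evidence = (11/9989) × 1.69 = 1859/998900.
Target odds = 0.999/0.001 = 999.
Need 15ⁿ ≥ 999 ÷ (1859/998900) = 997901100/1859.
15⁴ = 50625 falls short of 997901100/1859 but 15⁵ = 759375 reaches it, so n = 5.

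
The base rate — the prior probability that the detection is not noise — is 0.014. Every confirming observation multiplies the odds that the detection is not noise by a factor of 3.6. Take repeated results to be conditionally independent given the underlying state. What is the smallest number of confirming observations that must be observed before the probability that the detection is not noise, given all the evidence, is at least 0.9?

6

Prior odds: 0.014 ÷ 0.986 = 7/493.
Likelihood ratio per confirming observation = 3.6.
Target posterior odds = 0.9/0.1 = 9.
Require 3.6ⁿ ≥ 9 ÷ (7/493) = 4437/7.
3.6⁵ = 604.66176 falls short of 4437/7 but 3.6⁶ = 34012224/15625 reaches it, so n = 6.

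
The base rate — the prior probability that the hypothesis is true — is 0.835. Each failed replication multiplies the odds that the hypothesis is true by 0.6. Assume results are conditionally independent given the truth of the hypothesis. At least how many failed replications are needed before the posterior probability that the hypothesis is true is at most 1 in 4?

6

Prior odds: 0.835 ÷ 0.165 = 167/33.
Likelihood ratio per failed replication = 0.6.
Target odds: 0.25 ÷ 0.75 = 1/3.
Require 0.6ⁿ ≤ 1/3 ÷ (167/33) = 11/167.
0.6⁵ = 0.07776 is still above 11/167 but 0.6⁶ = 729/15625 is at or below it, so n = 6.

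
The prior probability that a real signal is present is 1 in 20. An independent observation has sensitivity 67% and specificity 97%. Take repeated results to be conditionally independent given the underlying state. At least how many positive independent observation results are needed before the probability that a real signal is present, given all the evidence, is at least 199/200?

Prior odds = 0.05/0.95 = 1/19.
False-positive rate = 1 − 0.97 = 0.03; likelihood ratio of a positive = 0.67/0.03 = 67/3.
Target odds: 0.995 ÷ 0.005 = 199.
Need (1/19) × (67/3)ⁿ ≥ 199, i.e. (67/3)ⁿ ≥ 3781.
(67/3)² = 4489/9 falls short of 3781 but (67/3)³ = 300763/27 reaches it, so n = 3.

3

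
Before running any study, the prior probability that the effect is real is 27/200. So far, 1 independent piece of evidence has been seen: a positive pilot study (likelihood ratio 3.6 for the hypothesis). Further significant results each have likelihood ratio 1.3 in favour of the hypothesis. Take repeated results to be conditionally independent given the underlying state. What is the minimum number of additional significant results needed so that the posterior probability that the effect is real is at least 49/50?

Prior odds = 0.135/0.865 = 27/173.
Bayes factor of the evidence already in hand = 3.6.
Odds after that evidence = (27/173) × 3.6 = 486/865.
Target odds = 0.98/0.02 = 49.
Need 1.3ⁿ ≥ 49 ÷ (486/865) = 42385/486.
1.3¹⁷ ≈86.5042 falls short of 42385/486 but 1.3¹⁸ ≈112.455 reaches it, so n = 18.

18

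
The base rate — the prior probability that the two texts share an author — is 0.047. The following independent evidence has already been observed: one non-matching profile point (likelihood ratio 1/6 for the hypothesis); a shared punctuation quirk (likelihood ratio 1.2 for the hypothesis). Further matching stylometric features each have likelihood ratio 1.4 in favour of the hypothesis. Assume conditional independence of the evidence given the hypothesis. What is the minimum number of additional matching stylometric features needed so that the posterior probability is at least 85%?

19

Prior odds = 0.047/0.953 = 47/953.
Combined Bayes factor of the evidence already in hand = (1/6) × 1.2 = 0.2.
Odds after that evidence = (47/953) × 0.2 = 47/4765.
Target odds = 0.85/0.15 = 17/3.
Need 1.4ⁿ ≥ 17/3 ÷ (47/4765) = 81005/141.
1.4¹⁸ ≈426.879 falls short of 81005/141 but 1.4¹⁹ ≈597.63 reaches it, so n = 19.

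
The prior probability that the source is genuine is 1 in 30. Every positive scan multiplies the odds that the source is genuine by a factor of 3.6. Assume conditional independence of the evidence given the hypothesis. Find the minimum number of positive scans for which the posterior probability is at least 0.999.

9

Prior odds = (1/30)/(29/30) = 1/29.
Likelihood ratio per positive scan = 3.6.
Target posterior odds = 0.999/0.001 = 999.
Require 3.6ⁿ ≥ 999 ÷ (1/29) = 28971.
3.6⁸ ≈28211.1 falls short of 28971 but 3.6⁹ ≈101560 reaches it, so n = 9.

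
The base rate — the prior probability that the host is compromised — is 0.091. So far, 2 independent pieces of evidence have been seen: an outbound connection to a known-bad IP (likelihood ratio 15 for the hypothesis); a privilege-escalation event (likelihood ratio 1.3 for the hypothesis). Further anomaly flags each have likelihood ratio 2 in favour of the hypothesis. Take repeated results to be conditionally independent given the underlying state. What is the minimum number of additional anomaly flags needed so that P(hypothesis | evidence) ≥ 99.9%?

9

Prior odds = 0.091/0.909 = 91/909.
Combined Bayes factor of the evidence already in hand = 15 × 1.3 = 19.5.
Odds after that evidence = (91/909) × 19.5 = 1183/606.
Target odds = 0.999/0.001 = 999.
Need 2ⁿ ≥ 999 ÷ (1183/606) = 605394/1183.
2⁸ = 256 falls short of 605394/1183 but 2⁹ = 512 reaches it, so n = 9.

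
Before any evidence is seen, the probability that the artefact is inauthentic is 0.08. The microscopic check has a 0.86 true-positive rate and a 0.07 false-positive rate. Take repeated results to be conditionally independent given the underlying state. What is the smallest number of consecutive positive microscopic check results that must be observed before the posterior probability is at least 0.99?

3

Prior odds = 0.08/0.92 = 2/23.
Likelihood ratio of a positive result = 0.86/0.07 = 86/7.
Target odds: 0.99 ÷ 0.01 = 99.
Require (86/7)ⁿ ≥ 99 ÷ (2/23) = 1138.5.
(86/7)² = 7396/49 falls short of 1138.5 but (86/7)³ = 636056/343 reaches it, so n = 3.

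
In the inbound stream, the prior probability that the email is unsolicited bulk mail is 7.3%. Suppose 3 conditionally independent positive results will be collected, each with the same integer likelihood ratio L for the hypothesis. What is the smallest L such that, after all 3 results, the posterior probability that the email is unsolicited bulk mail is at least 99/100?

11

Prior odds = 0.073/0.927 = 73/927.
Target odds = 0.99/0.01 = 99.
Need L³ ≥ 99 ÷ (73/927) = 91773/73.
10³ = 1000 < 91773/73 ≤ 1331 = 11³, so L = 11.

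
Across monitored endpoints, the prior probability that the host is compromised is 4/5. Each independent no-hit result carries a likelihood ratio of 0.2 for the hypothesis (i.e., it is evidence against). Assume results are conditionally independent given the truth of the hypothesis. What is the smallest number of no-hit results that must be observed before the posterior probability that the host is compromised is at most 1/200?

5

Prior odds: 0.8 ÷ 0.2 = 4.
Likelihood ratio per no-hit result = 0.2.
Target posterior odds = 0.005/0.995 = 1/199.
Require 0.2ⁿ ≤ 1/199 ÷ 4 = 1/796.
0.2⁴ = 0.0016 is still above 1/796 but 0.2⁵ = 0.00032 is at or below it, so n = 5.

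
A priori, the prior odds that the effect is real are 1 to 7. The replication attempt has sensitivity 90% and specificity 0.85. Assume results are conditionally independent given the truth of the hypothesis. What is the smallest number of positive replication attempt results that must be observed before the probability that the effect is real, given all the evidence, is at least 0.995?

Prior odds = 1/7.
False-positive rate = 1 − 0.85 = 0.15; likelihood ratio of a positive = 0.9/0.15 = 6.
Target odds: 0.995 ÷ 0.005 = 199.
Require 6ⁿ ≥ 199 ÷ (1/7) = 1393.
6⁴ = 1296 falls short of 1393 but 6⁵ = 7776 reaches it, so n = 5.

5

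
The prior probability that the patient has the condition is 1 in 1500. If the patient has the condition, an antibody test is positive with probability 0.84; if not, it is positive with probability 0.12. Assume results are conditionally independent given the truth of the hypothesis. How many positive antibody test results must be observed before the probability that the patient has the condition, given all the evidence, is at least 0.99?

Prior odds = (1/1500)/(1499/1500) = 1/1499.
Likelihood ratio of a positive = 0.84/0.12 = 7.
Target posterior odds = 0.99/0.01 = 99.
Require 7ⁿ ≥ 99 ÷ (1/1499) = 148401.
7⁶ = 117649 falls short of 148401 but 7⁷ = 823543 reaches it, so n = 7.

7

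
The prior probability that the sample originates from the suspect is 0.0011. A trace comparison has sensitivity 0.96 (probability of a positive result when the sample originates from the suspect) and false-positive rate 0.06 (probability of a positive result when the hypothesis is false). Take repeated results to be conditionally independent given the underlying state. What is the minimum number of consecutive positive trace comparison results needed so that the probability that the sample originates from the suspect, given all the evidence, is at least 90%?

Prior odds = 0.0011/0.9989 = 11/9989.
Likelihood ratio of a positive result = 0.96/0.06 = 16.
Target odds: 0.9 ÷ 0.1 = 9.
Need (11/9989) × 16ⁿ ≥ 9, i.e. 16ⁿ ≥ 89901/11.
16³ = 4096 falls short of 89901/11 but 16⁴ = 65536 reaches it, so n = 4.

4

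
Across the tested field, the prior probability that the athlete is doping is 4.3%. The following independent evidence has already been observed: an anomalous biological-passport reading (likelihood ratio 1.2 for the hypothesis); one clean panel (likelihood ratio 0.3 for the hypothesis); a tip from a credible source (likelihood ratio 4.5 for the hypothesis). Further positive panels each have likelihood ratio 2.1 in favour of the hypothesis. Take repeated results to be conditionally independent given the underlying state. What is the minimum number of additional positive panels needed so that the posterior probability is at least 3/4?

Prior odds = 0.043/0.957 = 43/957.
Combined Bayes factor of the evidence already in hand = 1.2 × 0.3 × 4.5 = 1.62.
Odds after that evidence = (43/957) × 1.62 = 1161/15950.
Target odds = 0.75/0.25 = 3.
Need 2.1ⁿ ≥ 3 ÷ (1161/15950) = 15950/387.
2.1⁵ = 4084101/100000 falls short of 15950/387 but 2.1⁶ = 85766121/1000000 reaches it, so n = 6.

6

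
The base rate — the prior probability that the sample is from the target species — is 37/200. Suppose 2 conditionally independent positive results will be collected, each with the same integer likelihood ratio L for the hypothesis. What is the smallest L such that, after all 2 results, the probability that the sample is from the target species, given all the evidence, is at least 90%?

7

Prior odds = 0.185/0.815 = 37/163.
Target odds = 0.9/0.1 = 9.
Need L² ≥ 9 ÷ (37/163) = 1467/37.
6² = 36 < 1467/37 ≤ 49 = 7², so L = 7.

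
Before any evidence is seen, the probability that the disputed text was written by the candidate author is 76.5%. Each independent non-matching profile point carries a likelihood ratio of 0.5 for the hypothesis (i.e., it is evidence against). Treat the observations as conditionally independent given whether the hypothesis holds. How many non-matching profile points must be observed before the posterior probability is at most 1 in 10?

Prior odds: 0.765 ÷ 0.235 = 153/47.
Likelihood ratio per non-matching profile point = 0.5.
Target posterior odds = 0.1/0.9 = 1/9.
Need (153/47) × 0.5ⁿ ≤ 1/9, i.e. 0.5ⁿ ≤ 47/1377.
0.5⁴ = 0.0625 is still above 47/1377 but 0.5⁵ = 0.03125 is at or below it, so n = 5.

5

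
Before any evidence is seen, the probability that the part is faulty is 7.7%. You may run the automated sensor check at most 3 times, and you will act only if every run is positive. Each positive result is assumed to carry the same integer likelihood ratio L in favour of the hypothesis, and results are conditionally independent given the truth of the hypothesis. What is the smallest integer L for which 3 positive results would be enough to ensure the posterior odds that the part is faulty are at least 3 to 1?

Prior odds = 0.077/0.923 = 77/923.
Target odds = 3.
Need L³ ≥ 3 ÷ (77/923) = 2769/77.
3³ = 27 < 2769/77 ≤ 64 = 4³, so L = 4.

4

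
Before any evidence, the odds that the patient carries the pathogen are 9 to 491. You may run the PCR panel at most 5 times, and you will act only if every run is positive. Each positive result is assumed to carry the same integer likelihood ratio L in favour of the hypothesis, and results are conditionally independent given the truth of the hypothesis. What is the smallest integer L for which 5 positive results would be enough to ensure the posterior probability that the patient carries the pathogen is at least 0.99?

6

Prior odds = 9/491.
Target odds = 0.99/0.01 = 99.
Need L⁵ ≥ 99 ÷ (9/491) = 5401.
5⁵ = 3125 < 5401 ≤ 7776 = 6⁵, so L = 6.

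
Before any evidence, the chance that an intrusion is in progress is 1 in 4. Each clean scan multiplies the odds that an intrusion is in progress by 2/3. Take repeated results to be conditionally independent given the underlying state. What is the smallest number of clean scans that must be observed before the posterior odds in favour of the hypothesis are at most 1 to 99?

Prior odds = 0.25/0.75 = 1/3.
Likelihood ratio per clean scan = 2/3.
Target odds = 1/99.
Require (2/3)ⁿ ≤ 1/99 ÷ (1/3) = 1/33.
(2/3)⁸ = 256/6561 is still above 1/33 but (2/3)⁹ = 512/19683 is at or below it, so n = 9.

9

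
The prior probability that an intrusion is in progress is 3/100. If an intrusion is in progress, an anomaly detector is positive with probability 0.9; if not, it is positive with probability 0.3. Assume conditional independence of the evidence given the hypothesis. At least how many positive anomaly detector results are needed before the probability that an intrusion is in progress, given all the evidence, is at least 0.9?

Prior odds = 0.03/0.97 = 3/97.
Likelihood ratio of a positive = 0.9/0.3 = 3.
Target odds: 0.9 ÷ 0.1 = 9.
Require 3ⁿ ≥ 9 ÷ (3/97) = 291.
3⁵ = 243 falls short of 291 but 3⁶ = 729 reaches it, so n = 6.

6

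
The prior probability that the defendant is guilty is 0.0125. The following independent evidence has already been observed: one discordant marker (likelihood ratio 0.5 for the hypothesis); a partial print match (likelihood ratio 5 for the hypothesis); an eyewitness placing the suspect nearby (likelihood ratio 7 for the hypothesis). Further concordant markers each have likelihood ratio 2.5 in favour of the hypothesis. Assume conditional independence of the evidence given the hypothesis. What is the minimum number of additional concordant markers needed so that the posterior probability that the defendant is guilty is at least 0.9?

5

Prior odds = 0.0125/0.9875 = 1/79.
Combined Bayes factor of the evidence already in hand = 0.5 × 5 × 7 = 17.5.
Odds after that evidence = (1/79) × 17.5 = 35/158.
Target odds = 0.9/0.1 = 9.
Need 2.5ⁿ ≥ 9 ÷ (35/158) = 1422/35.
2.5⁴ = 39.0625 falls short of 1422/35 but 2.5⁵ = 97.65625 reaches it, so n = 5.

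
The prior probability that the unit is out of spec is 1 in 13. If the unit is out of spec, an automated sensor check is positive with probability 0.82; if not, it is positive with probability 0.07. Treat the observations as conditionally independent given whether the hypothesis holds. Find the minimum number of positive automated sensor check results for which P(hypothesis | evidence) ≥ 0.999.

Prior odds = (1/13)/(12/13) = 1/12.
Likelihood ratio of a positive = 0.82/0.07 = 82/7.
Target posterior odds = 0.999/0.001 = 999.
Require (82/7)ⁿ ≥ 999 ÷ (1/12) = 11988.
(82/7)³ = 551368/343 falls short of 11988 but (82/7)⁴ = 45212176/2401 reaches it, so n = 4.

4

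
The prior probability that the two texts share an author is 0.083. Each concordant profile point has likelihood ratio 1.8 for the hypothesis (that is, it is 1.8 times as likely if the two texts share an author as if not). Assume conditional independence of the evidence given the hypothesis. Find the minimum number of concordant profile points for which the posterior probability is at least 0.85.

Prior odds: 0.083 ÷ 0.917 = 83/917.
Likelihood ratio per concordant profile point = 1.8.
Target odds: 0.85 ÷ 0.15 = 17/3.
Require 1.8ⁿ ≥ 17/3 ÷ (83/917) = 15589/249.
1.8⁷ = 4782969/78125 falls short of 15589/249 but 1.8⁸ = 43046721/390625 reaches it, so n = 8.

8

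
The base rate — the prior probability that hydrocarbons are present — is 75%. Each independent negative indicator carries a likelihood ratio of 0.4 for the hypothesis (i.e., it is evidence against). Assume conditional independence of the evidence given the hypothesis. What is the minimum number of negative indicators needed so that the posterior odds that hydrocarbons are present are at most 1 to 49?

6

Prior odds: 0.75 ÷ 0.25 = 3.
Likelihood ratio per negative indicator = 0.4.
Target odds = 1/49.
Require 0.4ⁿ ≤ 1/49 ÷ 3 = 1/147.
0.4⁵ = 0.01024 is still above 1/147 but 0.4⁶ = 64/15625 is at or below it, so n = 6.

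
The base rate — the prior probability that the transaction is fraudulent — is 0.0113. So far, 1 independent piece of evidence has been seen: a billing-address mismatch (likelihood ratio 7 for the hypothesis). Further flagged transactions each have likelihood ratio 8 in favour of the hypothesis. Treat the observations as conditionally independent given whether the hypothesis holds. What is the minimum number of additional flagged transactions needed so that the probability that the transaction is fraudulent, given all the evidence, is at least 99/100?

4

Prior odds = 0.0113/0.9887 = 113/9887.
Bayes factor of the evidence already in hand = 7.
Odds after that evidence = (113/9887) × 7 = 791/9887.
Target odds = 0.99/0.01 = 99.
Need 8ⁿ ≥ 99 ÷ (791/9887) = 978813/791.
8³ = 512 falls short of 978813/791 but 8⁴ = 4096 reaches it, so n = 4.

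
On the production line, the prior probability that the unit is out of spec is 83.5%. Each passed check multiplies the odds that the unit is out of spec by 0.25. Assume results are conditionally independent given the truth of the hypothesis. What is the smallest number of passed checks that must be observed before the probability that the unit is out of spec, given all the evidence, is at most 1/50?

Prior odds: 0.835 ÷ 0.165 = 167/33.
Likelihood ratio per passed check = 0.25.
Target odds: 0.02 ÷ 0.98 = 1/49.
Require 0.25ⁿ ≤ 1/49 ÷ (167/33) = 33/8183.
0.25³ = 0.015625 is still above 33/8183 but 0.25⁴ = 0.00390625 is at or below it, so n = 4.

4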